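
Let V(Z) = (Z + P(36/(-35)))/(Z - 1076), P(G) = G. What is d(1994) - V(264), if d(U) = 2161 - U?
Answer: 1188836/7105 ≈ 167.32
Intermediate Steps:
V(Z) = (-36/35 + Z)/(-1076 + Z) (V(Z) = (Z + 36/(-35))/(Z - 1076) = (Z + 36*(-1/35))/(-1076 + Z) = (Z - 36/35)/(-1076 + Z) = (-36/35 + Z)/(-1076 + Z))
d(1994) - V(264) = (2161 - 1*1994) - (-36/35 + 264)/(-1076 + 264) = (2161 - 1994) - 9204/((-812)*35) = 167 - (-1)*9204/(812*35) = 167 - 1*(-2301/7105) = 167 + 2301/7105 = 1188836/7105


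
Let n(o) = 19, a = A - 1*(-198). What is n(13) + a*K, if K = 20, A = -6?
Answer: 3859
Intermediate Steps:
a = 192 (a = -6 - 1*(-198) = -6 + 198 = 192)
n(13) + a*K = 19 + 192*20 = 19 + 3840 = 3859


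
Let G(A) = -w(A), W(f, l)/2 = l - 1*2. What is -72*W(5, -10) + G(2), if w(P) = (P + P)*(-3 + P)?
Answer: 1732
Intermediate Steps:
W(f, l) = -4 + 2*l (W(f, l) = 2*(l - 1*2) = 2*(l - 2) = 2*(-2 + l) = -4 + 2*l)
w(P) = 2*P*(-3 + P) (w(P) = (2*P)*(-3 + P) = 2*P*(-3 + P))
G(A) = -2*A*(-3 + A)
-72*W(5, -10) + G(2) = -72*(-4 + 2*(-10)) + 2*2*(3 - 1*2) = -72*(-4 - 20) + 2*2*(3 - 2) = -72*(-24) + 2*2*1 = 1728 + 4 = 1732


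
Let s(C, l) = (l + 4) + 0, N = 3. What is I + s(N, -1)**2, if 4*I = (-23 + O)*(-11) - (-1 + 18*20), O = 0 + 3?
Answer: -103/4 ≈ -25.750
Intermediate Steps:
O = 3
s(C, l) = 4 + l (s(C, l) = (4 + l) + 0 = 4 + l)
I = -139/4 (I = ((-23 + 3)*(-11) - (-1 + 18*20))/4 = (-20*(-11) - (-1 + 360))/4 = (220 - 1*359)/4 = (220 - 359)/4 = (1/4)*(-139) = -139/4 ≈ -34.750)
I + s(N, -1)**2 = -139/4 + (4 - 1)**2 = -139/4 + 3**2 = -139/4 + 9 = -103/4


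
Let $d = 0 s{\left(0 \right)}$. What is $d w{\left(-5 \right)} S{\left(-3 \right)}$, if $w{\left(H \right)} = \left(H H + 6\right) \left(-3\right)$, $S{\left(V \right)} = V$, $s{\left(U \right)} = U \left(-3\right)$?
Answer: $0$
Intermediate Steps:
$s{\left(U \right)} = - 3 U$
$d = 0$ ($d = 0 \left(\left(-3\right) 0\right) = 0 \cdot 0 = 0$)
$w{\left(H \right)} = -18 - 3 H^{2}$ ($w{\left(H \right)} = \left(H^{2} + 6\right) \left(-3\right) = \left(6 + H^{2}\right) \left(-3\right) = -18 - 3 H^{2}$)
$d w{\left(-5 \right)} S{\left(-3 \right)} = 0 \left(-18 - 3 \left(-5\right)^{2}\right) \left(-3\right) = 0 \left(-18 - 75\right) \left(-3\right) = 0 \left(-93\right) \left(-3\right) = 0 \left(-3\right) = 0$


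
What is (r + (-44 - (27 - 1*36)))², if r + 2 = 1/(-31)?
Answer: 1317904/961 ≈ 1371.4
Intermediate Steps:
r = -63/31 (r = -2 + 1/(-31) = -2 - 1/31 = -63/31 ≈ -2.0323)
(r + (-44 - (27 - 1*36)))² = (-63/31 + (-44 - (27 - 1*36)))² = (-63/31 + (-44 - (27 - 36)))² = (-63/31 + (-44 - 1*(-9)))² = (-63/31 + (-44 + 9))² = (-63/31 - 35)² = (-1148/31)² = 1317904/961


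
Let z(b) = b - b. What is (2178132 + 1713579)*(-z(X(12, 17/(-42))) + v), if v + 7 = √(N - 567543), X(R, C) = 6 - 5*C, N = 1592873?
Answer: -27241977 + 3891711*√1025330 ≈ 3.9134e+9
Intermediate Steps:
z(b) = 0
v = -7 + √1025330 (v = -7 + √(1592873 - 567543) = -7 + √1025330 ≈ 1005.6)
(2178132 + 1713579)*(-z(X(12, 17/(-42))) + v) = (2178132 + 1713579)*(-1*0 + (-7 + √1025330)) = 3891711*(0 + (-7 + √1025330)) = 3891711*(-7 + √1025330) = -27241977 + 3891711*√1025330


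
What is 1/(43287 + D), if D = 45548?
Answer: 1/88835 ≈ 1.1257e-5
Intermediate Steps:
1/(43287 + D) = 1/(43287 + 45548) = 1/88835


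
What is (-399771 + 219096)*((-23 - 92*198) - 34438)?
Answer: 9517416975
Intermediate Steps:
(-399771 + 219096)*((-23 - 92*198) - 34438) = -180675*((-23 - 18216) - 34438) = -180675*(-18239 - 34438) = -180675*(-52677) = 9517416975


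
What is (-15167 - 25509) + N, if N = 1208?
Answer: -39468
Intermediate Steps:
(-15167 - 25509) + N = (-15167 - 25509) + 1208 = -40676 + 1208 = -39468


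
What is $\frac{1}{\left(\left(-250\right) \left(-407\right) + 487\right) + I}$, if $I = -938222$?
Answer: $- \frac{1}{835985} \approx -1.1962 \cdot 10^{-6}$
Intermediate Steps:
$\frac{1}{\left(\left(-250\right) \left(-407\right) + 487\right) + I} = \frac{1}{\left(\left(-250\right) \left(-407\right) + 487\right) - 938222} = \frac{1}{\left(101750 + 487\right) - 938222} = \frac{1}{102237 - 938222} = \frac{1}{-835985} = - \frac{1}{835985}$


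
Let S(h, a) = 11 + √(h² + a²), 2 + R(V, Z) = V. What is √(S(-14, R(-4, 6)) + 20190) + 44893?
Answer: 44893 + √(20201 + 2*√58) ≈ 45035.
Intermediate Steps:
R(V, Z) = -2 + V
S(h, a) = 11 + √(a² + h²)
√(S(-14, R(-4, 6)) + 20190) + 44893 = √((11 + √((-2 - 4)² + (-14)²)) + 20190) + 44893 = √((11 + √((-6)² + 196)) + 20190) + 44893 = √((11 + √(36 + 196)) + 20190) + 44893 = √((11 + √232) + 20190) + 44893 = √((11 + 2*√58) + 20190) + 44893 = √(20201 + 2*√58) + 44893 = 44893 + √(20201 + 2*√58)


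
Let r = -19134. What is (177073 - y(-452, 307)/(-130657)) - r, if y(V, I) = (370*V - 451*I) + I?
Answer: 25635512609/130657 ≈ 1.9620e+5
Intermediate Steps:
y(V, I) = -450*I + 370*V (y(V, I) = (-451*I + 370*V) + I = -450*I + 370*V)
(177073 - y(-452, 307)/(-130657)) - r = (177073 - (-450*307 + 370*(-452))/(-130657)) - 1*(-19134) = (177073 - (-138150 - 167240)*(-1)/130657) + 19134 = (177073 - (-305390)*(-1)/130657) + 19134 = (177073 - 1*305390/130657) + 19134 = (177073 - 305390/130657) + 19134 = 23135521571/130657 + 19134 = 25635512609/130657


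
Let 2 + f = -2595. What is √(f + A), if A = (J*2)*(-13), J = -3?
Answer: I*√2519 ≈ 50.19*I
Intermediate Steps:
f = -2597 (f = -2 - 2595 = -2597)
A = 78 (A = -3*2*(-13) = -6*(-13) = 78)
√(f + A) = √(-2597 + 78) = √(-2519) = I*√2519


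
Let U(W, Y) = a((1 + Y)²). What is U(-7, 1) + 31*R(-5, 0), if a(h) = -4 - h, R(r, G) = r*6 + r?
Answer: -1093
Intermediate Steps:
R(r, G) = 7*r (R(r, G) = 6*r + r = 7*r)
U(W, Y) = -4 - (1 + Y)²
U(-7, 1) + 31*R(-5, 0) = (-4 - (1 + 1)²) + 31*(7*(-5)) = (-4 - 1*2²) + 31*(-35) = (-4 - 1*4) - 1085 = (-4 - 4) - 1085 = -8 - 1085 = -1093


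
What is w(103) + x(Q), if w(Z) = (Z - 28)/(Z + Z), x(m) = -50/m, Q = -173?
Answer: 23275/35638 ≈ 0.65310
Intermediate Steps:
w(Z) = (-28 + Z)/(2*Z) (w(Z) = (-28 + Z)/((2*Z)) = (-28 + Z)*(1/(2*Z)) = (-28 + Z)/(2*Z))
w(103) + x(Q) = (1/2)*(-28 + 103)/103 - 50/(-173) = (1/2)*(1/103)*75 - 50*(-1/173) = 75/206 + 50/173 = 23275/35638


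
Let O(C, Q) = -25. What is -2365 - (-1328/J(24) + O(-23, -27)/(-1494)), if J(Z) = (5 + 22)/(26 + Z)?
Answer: 422395/4482 ≈ 94.243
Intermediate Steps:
J(Z) = 27/(26 + Z)
-2365 - (-1328/J(24) + O(-23, -27)/(-1494)) = -2365 - (-1328/(27/(26 + 24)) - 25/(-1494)) = -2365 - (-1328/(27/50) - 25*(-1/1494)) = -2365 - (-1328/(27*(1/50)) + 25/1494) = -2365 - (-1328/27/50 + 25/1494) = -2365 - (-1328*50/27 + 25/1494) = -2365 - (-66400/27 + 25/1494) = -2365 - 1*(-11022325/4482) = -2365 + 11022325/4482 = 422395/4482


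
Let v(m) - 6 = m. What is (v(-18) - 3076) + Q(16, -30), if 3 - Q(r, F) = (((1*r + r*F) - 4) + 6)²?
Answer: -216529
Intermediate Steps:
Q(r, F) = 3 - (2 + r + F*r)² (Q(r, F) = 3 - (((1*r + r*F) - 4) + 6)² = 3 - (((r + F*r) - 4) + 6)² = 3 - ((-4 + r + F*r) + 6)² = 3 - (2 + r + F*r)²)
v(m) = 6 + m
(v(-18) - 3076) + Q(16, -30) = ((6 - 18) - 3076) + (3 - (2 + 16 - 30*16)²) = (-12 - 3076) + (3 - (2 + 16 - 480)²) = -3088 + (3 - 1*(-462)²) = -3088 + (3 - 1*213444) = -3088 + (3 - 213444) = -3088 - 213441 = -216529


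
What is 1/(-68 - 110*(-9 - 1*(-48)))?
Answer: -1/4358 ≈ -0.00022946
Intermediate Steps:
1/(-68 - 110*(-9 - 1*(-48))) = 1/(-68 - 110*(-9 + 48)) = 1/(-68 - 110*39) = 1/(-68 - 4290) = 1/(-4358) = -1/4358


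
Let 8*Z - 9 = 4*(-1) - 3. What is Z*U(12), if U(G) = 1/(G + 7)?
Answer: 1/76 ≈ 0.013158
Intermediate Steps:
U(G) = 1/(7 + G)
Z = ¼ (Z = 9/8 + (4*(-1) - 3)/8 = 9/8 + (-4 - 3)/8 = 9/8 + (⅛)*(-7) = 9/8 - 7/8 = ¼ ≈ 0.25000)
Z*U(12) = 1/(4*(7 + 12)) = (¼)/19 = (¼)*(1/19) = 1/76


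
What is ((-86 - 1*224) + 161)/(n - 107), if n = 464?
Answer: -149/357 ≈ -0.41737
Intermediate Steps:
((-86 - 1*224) + 161)/(n - 107) = ((-86 - 1*224) + 161)/(464 - 107) = ((-86 - 224) + 161)/357 = (-310 + 161)*(1/357) = -149*1/357 = -149/357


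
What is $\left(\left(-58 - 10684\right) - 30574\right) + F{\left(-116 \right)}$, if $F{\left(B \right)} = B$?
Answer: $-41432$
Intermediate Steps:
$\left(\left(-58 - 10684\right) - 30574\right) + F{\left(-116 \right)} = \left(\left(-58 - 10684\right) - 30574\right) - 116 = \left(-10742 - 30574\right) - 116 = -41316 - 116 = -41432$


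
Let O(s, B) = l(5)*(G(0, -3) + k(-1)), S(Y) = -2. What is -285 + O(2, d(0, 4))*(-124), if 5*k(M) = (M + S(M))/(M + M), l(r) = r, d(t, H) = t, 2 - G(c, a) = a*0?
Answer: -1711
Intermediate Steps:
G(c, a) = 2 (G(c, a) = 2 - a*0 = 2 - 1*0 = 2 + 0 = 2)
k(M) = (-2 + M)/(10*M) (k(M) = ((M - 2)/(M + M))/5 = ((-2 + M)/((2*M)))/5 = ((-2 + M)*(1/(2*M)))/5 = ((-2 + M)/(2*M))/5 = (-2 + M)/(10*M))
O(s, B) = 23/2 (O(s, B) = 5*(2 + (⅒)*(-2 - 1)/(-1)) = 5*(2 + (⅒)*(-1)*(-3)) = 5*(2 + 3/10) = 5*(23/10) = 23/2)
-285 + O(2, d(0, 4))*(-124) = -285 + (23/2)*(-124) = -285 - 1426 = -1711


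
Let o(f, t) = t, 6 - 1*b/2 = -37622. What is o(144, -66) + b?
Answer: 75190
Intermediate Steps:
b = 75256 (b = 12 - 2*(-37622) = 12 + 75244 = 75256)
o(144, -66) + b = -66 + 75256 = 75190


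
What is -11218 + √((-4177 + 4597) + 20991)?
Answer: -11218 + 3*√2379 ≈ -11072.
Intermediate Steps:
-11218 + √((-4177 + 4597) + 20991) = -11218 + √(420 + 20991) = -11218 + √21411 = -11218 + 3*√2379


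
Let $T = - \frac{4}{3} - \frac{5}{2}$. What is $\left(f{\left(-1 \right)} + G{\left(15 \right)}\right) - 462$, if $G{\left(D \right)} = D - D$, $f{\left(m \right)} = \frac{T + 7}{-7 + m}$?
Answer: $- \frac{22195}{48} \approx -462.4$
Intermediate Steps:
$T = - \frac{23}{6}$ ($T = \left(-4\right) \frac{1}{3} - \frac{5}{2} = - \frac{4}{3} - \frac{5}{2} = - \frac{23}{6} \approx -3.8333$)
$f{\left(m \right)} = \frac{19}{6 \left(-7 + m\right)}$ ($f{\left(m \right)} = \frac{- \frac{23}{6} + 7}{-7 + m} = \frac{19}{6 \left(-7 + m\right)}$)
$G{\left(D \right)} = 0$
$\left(f{\left(-1 \right)} + G{\left(15 \right)}\right) - 462 = \left(\frac{19}{6 \left(-7 - 1\right)} + 0\right) - 462 = \left(\frac{19}{6 \left(-8\right)} + 0\right) - 462 = \left(\frac{19}{6} \left(- \frac{1}{8}\right) + 0\right) - 462 = \left(- \frac{19}{48} + 0\right) - 462 = - \frac{19}{48} - 462 = - \frac{22195}{48}$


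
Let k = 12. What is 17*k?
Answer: 204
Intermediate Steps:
17*k = 17*12 = 204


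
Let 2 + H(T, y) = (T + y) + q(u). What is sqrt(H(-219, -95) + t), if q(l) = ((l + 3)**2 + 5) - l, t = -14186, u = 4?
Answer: 2*I*sqrt(3613) ≈ 120.22*I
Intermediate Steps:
q(l) = 5 + (3 + l)**2 - l (q(l) = ((3 + l)**2 + 5) - l = (5 + (3 + l)**2) - l = 5 + (3 + l)**2 - l)
H(T, y) = 48 + T + y (H(T, y) = -2 + ((T + y) + (5 + (3 + 4)**2 - 1*4)) = -2 + ((T + y) + (5 + 7**2 - 4)) = -2 + ((T + y) + (5 + 49 - 4)) = -2 + ((T + y) + 50) = -2 + (50 + T + y) = 48 + T + y)
sqrt(H(-219, -95) + t) = sqrt((48 - 219 - 95) - 14186) = sqrt(-266 - 14186) = sqrt(-14452) = 2*I*sqrt(3613)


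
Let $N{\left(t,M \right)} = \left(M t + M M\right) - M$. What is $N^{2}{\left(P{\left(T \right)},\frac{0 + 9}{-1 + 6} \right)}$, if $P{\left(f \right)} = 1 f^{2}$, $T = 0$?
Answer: $\frac{1296}{625} \approx 2.0736$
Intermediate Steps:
$P{\left(f \right)} = f^{2}$
$N{\left(t,M \right)} = M^{2} - M + M t$ ($N{\left(t,M \right)} = \left(M t + M^{2}\right) - M = \left(M^{2} + M t\right) - M = M^{2} - M + M t$)
$N^{2}{\left(P{\left(T \right)},\frac{0 + 9}{-1 + 6} \right)} = \left(\frac{0 + 9}{-1 + 6} \left(-1 + \frac{0 + 9}{-1 + 6} + 0^{2}\right)\right)^{2} = \left(\frac{9}{5} \left(-1 + \frac{9}{5} + 0\right)\right)^{2} = \left(9 \cdot \frac{1}{5} \left(-1 + 9 \cdot \frac{1}{5} + 0\right)\right)^{2} = \left(\frac{9 \left(-1 + \frac{9}{5} + 0\right)}{5}\right)^{2} = \left(\frac{9}{5} \cdot \frac{4}{5}\right)^{2} = \left(\frac{36}{25}\right)^{2} = \frac{1296}{625}$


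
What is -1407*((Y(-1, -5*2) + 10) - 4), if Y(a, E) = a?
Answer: -7035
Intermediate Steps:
-1407*((Y(-1, -5*2) + 10) - 4) = -1407*((-1 + 10) - 4) = -1407*(9 - 4) = -1407*5 = -7035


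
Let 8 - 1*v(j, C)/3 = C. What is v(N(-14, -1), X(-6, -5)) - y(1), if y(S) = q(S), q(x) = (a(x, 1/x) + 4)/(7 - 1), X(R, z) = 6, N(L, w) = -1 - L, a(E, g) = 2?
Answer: 5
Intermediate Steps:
q(x) = 1 (q(x) = (2 + 4)/(7 - 1) = 6/6 = 6*(1/6) = 1)
v(j, C) = 24 - 3*C
y(S) = 1
v(N(-14, -1), X(-6, -5)) - y(1) = (24 - 3*6) - 1*1 = (24 - 18) - 1 = 6 - 1 = 5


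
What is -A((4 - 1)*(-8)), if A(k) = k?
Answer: 24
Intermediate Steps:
-A((4 - 1)*(-8)) = -(4 - 1)*(-8) = -3*(-8) = -1*(-24) = 24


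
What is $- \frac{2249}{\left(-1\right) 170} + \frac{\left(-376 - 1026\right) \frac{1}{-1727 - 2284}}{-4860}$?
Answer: $\frac{219202766}{16569441} \approx 13.229$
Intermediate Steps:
$- \frac{2249}{\left(-1\right) 170} + \frac{\left(-376 - 1026\right) \frac{1}{-1727 - 2284}}{-4860} = - \frac{2249}{-170} + - \frac{1402}{-4011} \left(- \frac{1}{4860}\right) = \left(-2249\right) \left(- \frac{1}{170}\right) + \left(-1402\right) \left(- \frac{1}{4011}\right) \left(- \frac{1}{4860}\right) = \frac{2249}{170} + \frac{1402}{4011} \left(- \frac{1}{4860}\right) = \frac{2249}{170} - \frac{701}{9746730} = \frac{219202766}{16569441}$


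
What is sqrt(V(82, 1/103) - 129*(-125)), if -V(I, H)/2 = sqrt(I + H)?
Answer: sqrt(171070125 - 206*sqrt(870041))/103 ≈ 126.91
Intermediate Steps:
V(I, H) = -2*sqrt(H + I) (V(I, H) = -2*sqrt(I + H) = -2*sqrt(H + I))
sqrt(V(82, 1/103) - 129*(-125)) = sqrt(-2*sqrt(1/103 + 82) - 129*(-125)) = sqrt(-2*sqrt(1/103 + 82) + 16125) = sqrt(-2*sqrt(870041)/103 + 16125) = sqrt(16125 - 2*sqrt(870041)/103)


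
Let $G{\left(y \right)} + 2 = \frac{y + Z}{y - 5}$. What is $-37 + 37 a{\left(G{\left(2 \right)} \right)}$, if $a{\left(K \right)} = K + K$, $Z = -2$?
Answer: $-185$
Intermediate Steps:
$G{\left(y \right)} = -2 + \frac{-2 + y}{-5 + y}$ ($G{\left(y \right)} = -2 + \frac{y - 2}{y - 5} = -2 + \frac{-2 + y}{-5 + y}$)
$a{\left(K \right)} = 2 K$
$-37 + 37 a{\left(G{\left(2 \right)} \right)} = -37 + 37 \cdot 2 \frac{8 - 2}{-5 + 2} = -37 + 37 \cdot 2 \frac{8 - 2}{-3} = -37 + 37 \cdot 2 \left(\left(- \frac{1}{3}\right) 6\right) = -37 + 37 \cdot 2 \left(-2\right) = -37 + 37 \left(-4\right) = -37 - 148 = -185$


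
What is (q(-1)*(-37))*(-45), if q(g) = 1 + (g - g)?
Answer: 1665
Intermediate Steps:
q(g) = 1 (q(g) = 1 + 0 = 1)
(q(-1)*(-37))*(-45) = (1*(-37))*(-45) = -37*(-45) = 1665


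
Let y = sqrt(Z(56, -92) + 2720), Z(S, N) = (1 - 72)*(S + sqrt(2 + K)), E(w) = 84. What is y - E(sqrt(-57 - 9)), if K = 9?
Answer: -84 + I*sqrt(1256 + 71*sqrt(11)) ≈ -84.0 + 38.62*I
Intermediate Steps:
Z(S, N) = -71*S - 71*sqrt(11) (Z(S, N) = (1 - 72)*(S + sqrt(2 + 9)) = -71*(S + sqrt(11)) = -71*S - 71*sqrt(11))
y = sqrt(-1256 - 71*sqrt(11)) (y = sqrt((-71*56 - 71*sqrt(11)) + 2720) = sqrt((-3976 - 71*sqrt(11)) + 2720) = sqrt(-1256 - 71*sqrt(11)) ≈ 38.62*I)
y - E(sqrt(-57 - 9)) = sqrt(-1256 - 71*sqrt(11)) - 1*84 = sqrt(-1256 - 71*sqrt(11)) - 84 = -84 + sqrt(-1256 - 71*sqrt(11))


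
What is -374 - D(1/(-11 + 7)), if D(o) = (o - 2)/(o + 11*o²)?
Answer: -2582/7 ≈ -368.86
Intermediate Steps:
D(o) = (-2 + o)/(o + 11*o²)
-374 - D(1/(-11 + 7)) = -374 - (-2 + 1/(-11 + 7))/((1/(-11 + 7))*(1 + 11/(-11 + 7))) = -374 - (-2 + 1/(-4))/((1/(-4))*(1 + 11/(-4))) = -374 - (-2 - ¼)/((-¼)*(1 + 11*(-¼))) = -374 - (-4)*(-9)/((1 - 11/4)*4) = -374 - (-4)*(-9)/((-7/4)*4) = -374 - (-4)*(-4)*(-9)/(7*4) = -374 - 1*(-36/7) = -374 + 36/7 = -2582/7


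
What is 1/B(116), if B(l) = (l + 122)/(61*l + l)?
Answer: 3596/119 ≈ 30.218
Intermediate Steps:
B(l) = (122 + l)/(62*l) (B(l) = (122 + l)/((62*l)) = (122 + l)*(1/(62*l)) = (122 + l)/(62*l))
1/B(116) = 1/((1/62)*(122 + 116)/116) = 1/((1/62)*(1/116)*238) = 1/(119/3596) = 3596/119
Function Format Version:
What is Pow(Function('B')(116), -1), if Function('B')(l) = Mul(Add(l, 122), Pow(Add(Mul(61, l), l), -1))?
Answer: Rational(3596, 119) ≈ 30.218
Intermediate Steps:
Function('B')(l) = Mul(Rational(1, 62), Pow(l, -1), Add(122, l)) (Function('B')(l) = Mul(Add(122, l), Pow(Mul(62, l), -1)) = Mul(Add(122, l), Mul(Rational(1, 62), Pow(l, -1))) = Mul(Rational(1, 62), Pow(l, -1), Add(122, l)))
Pow(Function('B')(116), -1) = Pow(Mul(Rational(1, 62), Pow(116, -1), Add(122, 116)), -1) = Pow(Mul(Rational(1, 62), Rational(1, 116), 238), -1) = Pow(Rational(119, 3596), -1) = Rational(3596, 119)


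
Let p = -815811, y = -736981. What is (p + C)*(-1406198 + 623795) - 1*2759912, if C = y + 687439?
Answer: 677052023347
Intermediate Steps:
C = -49542 (C = -736981 + 687439 = -49542)
(p + C)*(-1406198 + 623795) - 1*2759912 = (-815811 - 49542)*(-1406198 + 623795) - 1*2759912 = -865353*(-782403) - 2759912 = 677054783259 - 2759912 = 677052023347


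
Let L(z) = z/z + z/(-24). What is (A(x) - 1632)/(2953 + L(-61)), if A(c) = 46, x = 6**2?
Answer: -38064/70957 ≈ -0.53644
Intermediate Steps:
x = 36
L(z) = 1 - z/24 (L(z) = 1 + z*(-1/24) = 1 - z/24)
(A(x) - 1632)/(2953 + L(-61)) = (46 - 1632)/(2953 + (1 - 1/24*(-61))) = -1586/(2953 + (1 + 61/24)) = -1586/(2953 + 85/24) = -1586/70957/24 = -1586*24/70957 = -38064/70957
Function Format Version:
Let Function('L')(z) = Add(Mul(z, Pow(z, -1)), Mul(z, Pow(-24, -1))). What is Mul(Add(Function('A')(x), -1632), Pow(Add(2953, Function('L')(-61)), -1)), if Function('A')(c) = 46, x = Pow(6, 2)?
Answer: Rational(-38064, 70957) ≈ -0.53644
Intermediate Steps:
x = 36
Function('L')(z) = Add(1, Mul(Rational(-1, 24), z)) (Function('L')(z) = Add(1, Mul(z, Rational(-1, 24))) = Add(1, Mul(Rational(-1, 24), z)))
Mul(Add(Function('A')(x), -1632), Pow(Add(2953, Function('L')(-61)), -1)) = Mul(Add(46, -1632), Pow(Add(2953, Add(1, Mul(Rational(-1, 24), -61))), -1)) = Mul(-1586, Pow(Add(2953, Add(1, Rational(61, 24))), -1)) = Mul(-1586, Pow(Add(2953, Rational(85, 24)), -1)) = Mul(-1586, Pow(Rational(70957, 24), -1)) = Mul(-1586, Rational(24, 70957)) = Rational(-38064, 70957)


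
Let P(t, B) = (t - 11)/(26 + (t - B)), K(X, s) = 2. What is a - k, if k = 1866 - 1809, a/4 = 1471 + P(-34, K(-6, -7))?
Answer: 5845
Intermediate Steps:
P(t, B) = (-11 + t)/(26 + t - B)
a = 5902 (a = 4*(1471 + (-11 - 34)/(26 - 34 - 1*2)) = 4*(1471 - 45/(26 - 34 - 2)) = 4*(1471 - 45/(-10)) = 4*(1471 - ⅒*(-45)) = 4*(1471 + 9/2) = 4*(2951/2) = 5902)
k = 57
a - k = 5902 - 1*57 = 5902 - 57 = 5845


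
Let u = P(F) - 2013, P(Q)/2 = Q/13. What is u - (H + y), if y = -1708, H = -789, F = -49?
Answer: 6194/13 ≈ 476.46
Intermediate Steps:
P(Q) = 2*Q/13 (P(Q) = 2*(Q/13) = 2*Q/13)
u = -26267/13 (u = (2/13)*(-49) - 2013 = -98/13 - 2013 = -26267/13 ≈ -2020.5)
u - (H + y) = -26267/13 - (-789 - 1708) = -26267/13 - 1*(-2497) = -26267/13 + 2497 = 6194/13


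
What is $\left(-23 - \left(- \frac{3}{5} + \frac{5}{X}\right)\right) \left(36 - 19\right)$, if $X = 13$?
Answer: $- \frac{25177}{65} \approx -387.34$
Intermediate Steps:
$\left(-23 - \left(- \frac{3}{5} + \frac{5}{X}\right)\right) \left(36 - 19\right) = \left(-23 - \left(- \frac{3}{5} + \frac{5}{13}\right)\right) \left(36 - 19\right) = \left(-23 - - \frac{14}{65}\right) 17 = \left(-23 + \left(\frac{3}{5} - \frac{5}{13}\right)\right) 17 = \left(-23 + \frac{14}{65}\right) 17 = \left(- \frac{1481}{65}\right) 17 = - \frac{25177}{65}$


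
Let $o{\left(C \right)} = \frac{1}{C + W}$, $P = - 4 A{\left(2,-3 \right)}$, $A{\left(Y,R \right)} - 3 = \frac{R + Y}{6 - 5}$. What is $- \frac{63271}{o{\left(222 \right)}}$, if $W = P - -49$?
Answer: $-16640273$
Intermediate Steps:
$A{\left(Y,R \right)} = 3 + R + Y$ ($A{\left(Y,R \right)} = 3 + \frac{R + Y}{6 - 5} = 3 + \frac{R + Y}{1} = 3 + \left(R + Y\right) 1 = 3 + \left(R + Y\right) = 3 + R + Y$)
$P = -8$ ($P = - 4 \left(3 - 3 + 2\right) = \left(-4\right) 2 = -8$)
$W = 41$ ($W = -8 - -49 = -8 + 49 = 41$)
$o{\left(C \right)} = \frac{1}{41 + C}$ ($o{\left(C \right)} = \frac{1}{C + 41} = \frac{1}{41 + C}$)
$- \frac{63271}{o{\left(222 \right)}} = - \frac{63271}{\frac{1}{41 + 222}} = - \frac{63271}{\frac{1}{263}} = - 63271 \frac{1}{\frac{1}{263}} = \left(-63271\right) 263 = -16640273$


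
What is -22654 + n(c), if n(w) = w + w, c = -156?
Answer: -22966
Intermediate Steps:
n(w) = 2*w
-22654 + n(c) = -22654 + 2*(-156) = -22654 - 312 = -22966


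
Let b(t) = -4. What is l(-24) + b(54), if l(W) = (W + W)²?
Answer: 2300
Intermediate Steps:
l(W) = 4*W² (l(W) = (2*W)² = 4*W²)
l(-24) + b(54) = 4*(-24)² - 4 = 4*576 - 4 = 2304 - 4 = 2300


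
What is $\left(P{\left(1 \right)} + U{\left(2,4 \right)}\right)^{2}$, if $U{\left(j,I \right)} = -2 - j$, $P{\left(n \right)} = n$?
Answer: $9$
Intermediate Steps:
$\left(P{\left(1 \right)} + U{\left(2,4 \right)}\right)^{2} = \left(1 - 4\right)^{2} = \left(-3\right)^{2} = 9$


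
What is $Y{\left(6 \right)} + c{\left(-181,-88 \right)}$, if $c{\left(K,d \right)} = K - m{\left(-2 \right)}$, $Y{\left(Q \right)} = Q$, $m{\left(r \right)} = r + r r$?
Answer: $-177$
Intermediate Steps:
$m{\left(r \right)} = r + r^{2}$
$c{\left(K,d \right)} = -2 + K$ ($c{\left(K,d \right)} = K - - 2 \left(1 - 2\right) = K - \left(-2\right) \left(-1\right) = K - 2 = -2 + K$)
$Y{\left(6 \right)} + c{\left(-181,-88 \right)} = 6 - 183 = -177$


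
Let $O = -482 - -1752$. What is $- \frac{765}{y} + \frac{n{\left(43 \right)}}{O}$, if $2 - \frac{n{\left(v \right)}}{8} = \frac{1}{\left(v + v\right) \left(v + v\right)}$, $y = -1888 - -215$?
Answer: $\frac{922943318}{1964294395} \approx 0.46986$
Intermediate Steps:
$O = 1270$ ($O = -482 + 1752 = 1270$)
$y = -1673$ ($y = -1888 + \left(-10 + 225\right) = -1888 + 215 = -1673$)
$n{\left(v \right)} = 16 - \frac{2}{v^{2}}$ ($n{\left(v \right)} = 16 - \frac{8}{\left(v + v\right) \left(v + v\right)} = 16 - \frac{8}{2 v 2 v} = 16 - \frac{8}{4 v^{2}} = 16 - 8 \frac{1}{4 v^{2}} = 16 - \frac{2}{v^{2}}$)
$- \frac{765}{y} + \frac{n{\left(43 \right)}}{O} = - \frac{765}{-1673} + \frac{16 - \frac{2}{1849}}{1270} = \left(-765\right) \left(- \frac{1}{1673}\right) + \left(16 - \frac{2}{1849}\right) \frac{1}{1270} = \frac{765}{1673} + \left(16 - \frac{2}{1849}\right) \frac{1}{1270} = \frac{765}{1673} + \frac{29582}{1849} \cdot \frac{1}{1270} = \frac{765}{1673} + \frac{14791}{1174115} = \frac{922943318}{1964294395}$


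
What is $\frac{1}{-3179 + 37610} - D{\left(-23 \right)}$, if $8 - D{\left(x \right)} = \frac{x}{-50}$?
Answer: $- \frac{12980437}{1721550} \approx -7.54$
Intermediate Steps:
$D{\left(x \right)} = 8 + \frac{x}{50}$ ($D{\left(x \right)} = 8 - \frac{x}{-50} = 8 - x \left(- \frac{1}{50}\right) = 8 - - \frac{x}{50} = 8 + \frac{x}{50}$)
$\frac{1}{-3179 + 37610} - D{\left(-23 \right)} = \frac{1}{-3179 + 37610} - \left(8 + \frac{1}{50} \left(-23\right)\right) = \frac{1}{34431} - \left(8 - \frac{23}{50}\right) = \frac{1}{34431} - \frac{377}{50} = - \frac{12980437}{1721550}$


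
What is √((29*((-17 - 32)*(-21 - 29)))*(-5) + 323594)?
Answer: 2*I*√7914 ≈ 177.92*I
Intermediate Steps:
√((29*((-17 - 32)*(-21 - 29)))*(-5) + 323594) = √((29*(-49*(-50)))*(-5) + 323594) = √((29*2450)*(-5) + 323594) = √(71050*(-5) + 323594) = √(-355250 + 323594) = √(-31656) = 2*I*√7914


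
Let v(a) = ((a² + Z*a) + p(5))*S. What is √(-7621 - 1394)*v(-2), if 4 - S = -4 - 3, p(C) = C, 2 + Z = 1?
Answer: 121*I*√9015 ≈ 11489.0*I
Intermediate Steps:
Z = -1 (Z = -2 + 1 = -1)
S = 11 (S = 4 - (-4 - 3) = 4 - 1*(-7) = 4 + 7 = 11)
v(a) = 55 - 11*a + 11*a² (v(a) = ((a² - a) + 5)*11 = (5 + a² - a)*11 = 55 - 11*a + 11*a²)
√(-7621 - 1394)*v(-2) = √(-7621 - 1394)*(55 - 11*(-2) + 11*(-2)²) = √(-9015)*(55 + 22 + 11*4) = (I*√9015)*(55 + 22 + 44) = (I*√9015)*121 = 121*I*√9015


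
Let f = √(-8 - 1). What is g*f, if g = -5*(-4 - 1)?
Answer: 75*I ≈ 75.0*I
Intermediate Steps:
g = 25 (g = -5*(-5) = 25)
f = 3*I (f = √(-9) = 3*I ≈ 3.0*I)
g*f = 25*(3*I) = 75*I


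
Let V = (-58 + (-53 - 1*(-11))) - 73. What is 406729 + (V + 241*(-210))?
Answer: 355946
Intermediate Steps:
V = -173 (V = (-58 + (-53 + 11)) - 73 = (-58 - 42) - 73 = -100 - 73 = -173)
406729 + (V + 241*(-210)) = 406729 + (-173 + 241*(-210)) = 406729 + (-173 - 50610) = 406729 - 50783 = 355946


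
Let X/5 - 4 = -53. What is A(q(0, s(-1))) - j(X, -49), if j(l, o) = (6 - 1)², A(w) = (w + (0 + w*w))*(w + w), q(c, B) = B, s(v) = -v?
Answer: -21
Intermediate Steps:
X = -245 (X = 20 + 5*(-53) = 20 - 265 = -245)
A(w) = 2*w*(w + w²) (A(w) = (w + (0 + w²))*(2*w) = (w + w²)*(2*w) = 2*w*(w + w²))
j(l, o) = 25 (j(l, o) = 5² = 25)
A(q(0, s(-1))) - j(X, -49) = 2*(-1*(-1))²*(1 - 1*(-1)) - 1*25 = 2*1²*(1 + 1) - 25 = 2*1*2 - 25 = 4 - 25 = -21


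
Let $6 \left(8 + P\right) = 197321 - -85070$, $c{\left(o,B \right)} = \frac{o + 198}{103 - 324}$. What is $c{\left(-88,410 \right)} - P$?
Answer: $- \frac{62398463}{1326} \approx -47058.0$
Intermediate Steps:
$c{\left(o,B \right)} = - \frac{198}{221} - \frac{o}{221}$ ($c{\left(o,B \right)} = \frac{198 + o}{-221} = \left(198 + o\right) \left(- \frac{1}{221}\right) = - \frac{198}{221} - \frac{o}{221}$)
$P = \frac{282343}{6}$ ($P = -8 + \frac{197321 - -85070}{6} = -8 + \frac{197321 + 85070}{6} = -8 + \frac{1}{6} \cdot 282391 = -8 + \frac{282391}{6} = \frac{282343}{6} \approx 47057.0$)
$c{\left(-88,410 \right)} - P = \left(- \frac{198}{221} - - \frac{88}{221}\right) - \frac{282343}{6} = \left(- \frac{198}{221} + \frac{88}{221}\right) - \frac{282343}{6} = - \frac{110}{221} - \frac{282343}{6} = - \frac{62398463}{1326}$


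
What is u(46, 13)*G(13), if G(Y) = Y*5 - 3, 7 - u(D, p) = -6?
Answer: 806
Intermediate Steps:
u(D, p) = 13 (u(D, p) = 7 - 1*(-6) = 7 + 6 = 13)
G(Y) = -3 + 5*Y (G(Y) = 5*Y - 3 = -3 + 5*Y)
u(46, 13)*G(13) = 13*(-3 + 5*13) = 13*(-3 + 65) = 13*62 = 806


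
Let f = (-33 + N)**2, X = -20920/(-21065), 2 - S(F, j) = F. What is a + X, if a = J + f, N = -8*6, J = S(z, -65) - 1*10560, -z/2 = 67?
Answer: -16270635/4213 ≈ -3862.0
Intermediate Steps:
z = -134 (z = -2*67 = -134)
S(F, j) = 2 - F
X = 4184/4213 (X = -20920*(-1/21065) = 4184/4213 ≈ 0.99312)
J = -10424 (J = (2 - 1*(-134)) - 1*10560 = (2 + 134) - 10560 = 136 - 10560 = -10424)
N = -48
f = 6561 (f = (-33 - 48)**2 = (-81)**2 = 6561)
a = -3863 (a = -10424 + 6561 = -3863)
a + X = -3863 + 4184/4213 = -16270635/4213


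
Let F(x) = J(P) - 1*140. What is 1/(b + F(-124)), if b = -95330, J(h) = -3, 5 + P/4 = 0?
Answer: -1/95473 ≈ -1.0474e-5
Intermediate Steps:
P = -20 (P = -20 + 4*0 = -20 + 0 = -20)
F(x) = -143 (F(x) = -3 - 1*140 = -3 - 140 = -143)
1/(b + F(-124)) = 1/(-95330 - 143) = 1/(-95473) = -1/95473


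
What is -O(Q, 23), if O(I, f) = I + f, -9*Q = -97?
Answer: -304/9 ≈ -33.778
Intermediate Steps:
Q = 97/9 (Q = -⅑*(-97) = 97/9 ≈ 10.778)
-O(Q, 23) = -(97/9 + 23) = -1*304/9 = -304/9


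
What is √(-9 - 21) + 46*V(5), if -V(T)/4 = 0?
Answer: I*√30 ≈ 5.4772*I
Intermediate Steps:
V(T) = 0 (V(T) = -4*0 = 0)
√(-9 - 21) + 46*V(5) = √(-9 - 21) + 46*0 = √(-30) + 0 = I*√30 + 0 = I*√30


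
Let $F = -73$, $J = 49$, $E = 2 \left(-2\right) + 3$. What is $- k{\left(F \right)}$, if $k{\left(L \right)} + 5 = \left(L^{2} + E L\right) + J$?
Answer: $-5446$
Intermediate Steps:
$E = -1$ ($E = -4 + 3 = -1$)
$k{\left(L \right)} = 44 + L^{2} - L$ ($k{\left(L \right)} = -5 + \left(\left(L^{2} - L\right) + 49\right) = -5 + \left(49 + L^{2} - L\right) = 44 + L^{2} - L$)
$- k{\left(F \right)} = - (44 + \left(-73\right)^{2} - -73) = - (44 + 5329 + 73) = \left(-1\right) 5446 = -5446$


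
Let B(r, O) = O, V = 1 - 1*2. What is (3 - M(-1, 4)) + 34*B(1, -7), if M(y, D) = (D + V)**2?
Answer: -244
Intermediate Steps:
V = -1 (V = 1 - 2 = -1)
M(y, D) = (-1 + D)**2 (M(y, D) = (D - 1)**2 = (-1 + D)**2)
(3 - M(-1, 4)) + 34*B(1, -7) = (3 - (-1 + 4)**2) + 34*(-7) = (3 - 1*3**2) - 238 = (3 - 1*9) - 238 = (3 - 9) - 238 = -6 - 238 = -244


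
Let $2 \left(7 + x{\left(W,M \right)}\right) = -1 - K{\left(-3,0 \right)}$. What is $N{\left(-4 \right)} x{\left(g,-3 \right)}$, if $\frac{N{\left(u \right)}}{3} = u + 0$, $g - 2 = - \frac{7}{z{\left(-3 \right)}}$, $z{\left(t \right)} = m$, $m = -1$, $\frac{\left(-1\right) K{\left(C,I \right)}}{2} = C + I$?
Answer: $126$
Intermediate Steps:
$K{\left(C,I \right)} = - 2 C - 2 I$ ($K{\left(C,I \right)} = - 2 \left(C + I\right) = - 2 C - 2 I$)
$z{\left(t \right)} = -1$
$g = 9$ ($g = 2 - \frac{7}{-1} = 2 - -7 = 2 + 7 = 9$)
$N{\left(u \right)} = 3 u$ ($N{\left(u \right)} = 3 \left(u + 0\right) = 3 u$)
$x{\left(W,M \right)} = - \frac{21}{2}$ ($x{\left(W,M \right)} = -7 + \frac{-1 - \left(\left(-2\right) \left(-3\right) - 0\right)}{2} = -7 + \frac{-1 - \left(6 + 0\right)}{2} = -7 + \frac{-1 - 6}{2} = -7 + \frac{1}{2} \left(-7\right) = -7 - \frac{7}{2} = - \frac{21}{2}$)
$N{\left(-4 \right)} x{\left(g,-3 \right)} = 3 \left(-4\right) \left(- \frac{21}{2}\right) = \left(-12\right) \left(- \frac{21}{2}\right) = 126$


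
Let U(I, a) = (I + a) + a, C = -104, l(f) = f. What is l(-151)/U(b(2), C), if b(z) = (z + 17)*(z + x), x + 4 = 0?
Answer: 151/246 ≈ 0.61382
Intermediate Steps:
x = -4 (x = -4 + 0 = -4)
b(z) = (-4 + z)*(17 + z) (b(z) = (z + 17)*(z - 4) = (17 + z)*(-4 + z) = (-4 + z)*(17 + z))
U(I, a) = I + 2*a
l(-151)/U(b(2), C) = -151/((-68 + 2**2 + 13*2) + 2*(-104)) = -151/((-68 + 4 + 26) - 208) = -151/(-38 - 208) = -151/(-246) = -151*(-1/246) = 151/246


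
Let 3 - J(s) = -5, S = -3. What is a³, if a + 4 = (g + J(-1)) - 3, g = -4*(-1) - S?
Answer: 512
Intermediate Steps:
J(s) = 8 (J(s) = 3 - 1*(-5) = 3 + 5 = 8)
g = 7 (g = -4*(-1) - 1*(-3) = 4 + 3 = 7)
a = 8 (a = -4 + ((7 + 8) - 3) = -4 + (15 - 3) = -4 + 12 = 8)
a³ = 8³ = 512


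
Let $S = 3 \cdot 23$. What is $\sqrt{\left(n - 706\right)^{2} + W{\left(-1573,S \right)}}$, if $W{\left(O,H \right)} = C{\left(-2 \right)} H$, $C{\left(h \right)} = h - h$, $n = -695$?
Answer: $1401$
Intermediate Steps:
$S = 69$
$C{\left(h \right)} = 0$
$W{\left(O,H \right)} = 0$ ($W{\left(O,H \right)} = 0 H = 0$)
$\sqrt{\left(n - 706\right)^{2} + W{\left(-1573,S \right)}} = \sqrt{\left(-695 - 706\right)^{2} + 0} = \sqrt{\left(-1401\right)^{2} + 0} = \sqrt{1962801 + 0} = \sqrt{1962801} = 1401$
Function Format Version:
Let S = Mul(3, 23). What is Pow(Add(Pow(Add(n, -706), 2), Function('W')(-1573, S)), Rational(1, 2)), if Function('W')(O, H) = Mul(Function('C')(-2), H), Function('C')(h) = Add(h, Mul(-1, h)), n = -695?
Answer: 1401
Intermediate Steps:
S = 69
Function('C')(h) = 0
Function('W')(O, H) = 0 (Function('W')(O, H) = Mul(0, H) = 0)
Pow(Add(Pow(Add(n, -706), 2), Function('W')(-1573, S)), Rational(1, 2)) = Pow(Add(Pow(Add(-695, -706), 2), 0), Rational(1, 2)) = Pow(Add(Pow(-1401, 2), 0), Rational(1, 2)) = Pow(Add(1962801, 0), Rational(1, 2)) = Pow(1962801, Rational(1, 2)) = 1401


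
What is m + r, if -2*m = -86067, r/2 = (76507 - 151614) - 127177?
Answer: -723069/2 ≈ -3.6153e+5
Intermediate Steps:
r = -404568 (r = 2*((76507 - 151614) - 127177) = 2*(-75107 - 127177) = 2*(-202284) = -404568)
m = 86067/2 (m = -1/2*(-86067) = 86067/2 ≈ 43034.)
m + r = 86067/2 - 404568 = -723069/2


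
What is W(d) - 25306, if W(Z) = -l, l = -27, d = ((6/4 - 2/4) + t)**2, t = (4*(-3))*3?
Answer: -25279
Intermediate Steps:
t = -36 (t = -12*3 = -36)
d = 1225 (d = ((6/4 - 2/4) - 36)**2 = ((6*(1/4) - 2*1/4) - 36)**2 = ((3/2 - 1/2) - 36)**2 = (1 - 36)**2 = (-35)**2 = 1225)
W(Z) = 27 (W(Z) = -1*(-27) = 27)
W(d) - 25306 = 27 - 25306 = -25279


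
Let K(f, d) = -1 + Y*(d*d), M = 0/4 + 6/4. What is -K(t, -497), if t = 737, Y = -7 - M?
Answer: 4199155/2 ≈ 2.0996e+6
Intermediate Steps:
M = 3/2 (M = 0*(¼) + 6*(¼) = 0 + 3/2 = 3/2 ≈ 1.5000)
Y = -17/2 (Y = -7 - 1*3/2 = -7 - 3/2 = -17/2 ≈ -8.5000)
K(f, d) = -1 - 17*d²/2 (K(f, d) = -1 - 17*d*d/2 = -1 - 17*d²/2)
-K(t, -497) = -(-1 - 17/2*(-497)²) = -(-1 - 17/2*247009) = -(-1 - 4199153/2) = -1*(-4199155/2) = 4199155/2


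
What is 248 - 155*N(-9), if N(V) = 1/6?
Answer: 1333/6 ≈ 222.17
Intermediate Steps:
N(V) = ⅙
248 - 155*N(-9) = 248 - 155*⅙ = 248 - 155/6 = 1333/6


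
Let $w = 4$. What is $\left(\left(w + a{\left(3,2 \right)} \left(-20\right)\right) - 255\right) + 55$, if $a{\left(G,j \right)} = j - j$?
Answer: $-196$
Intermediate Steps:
$a{\left(G,j \right)} = 0$
$\left(\left(w + a{\left(3,2 \right)} \left(-20\right)\right) - 255\right) + 55 = \left(\left(4 + 0 \left(-20\right)\right) - 255\right) + 55 = \left(\left(4 + 0\right) - 255\right) + 55 = \left(4 - 255\right) + 55 = -251 + 55 = -196$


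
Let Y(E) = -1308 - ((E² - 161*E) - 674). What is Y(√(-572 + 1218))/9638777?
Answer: -1280/9638777 + 161*√646/9638777 ≈ 0.00029174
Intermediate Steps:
Y(E) = -634 - E² + 161*E (Y(E) = -1308 - (-674 + E² - 161*E) = -1308 + (674 - E² + 161*E) = -634 - E² + 161*E)
Y(√(-572 + 1218))/9638777 = (-634 - (√(-572 + 1218))² + 161*√(-572 + 1218))/9638777 = (-634 - (√646)² + 161*√646)*(1/9638777) = (-634 - 1*646 + 161*√646)*(1/9638777) = (-634 - 646 + 161*√646)*(1/9638777) = (-1280 + 161*√646)*(1/9638777) = -1280/9638777 + 161*√646/9638777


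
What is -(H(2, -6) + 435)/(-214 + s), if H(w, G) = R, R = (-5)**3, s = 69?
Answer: 62/29 ≈ 2.1379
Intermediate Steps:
R = -125
H(w, G) = -125
-(H(2, -6) + 435)/(-214 + s) = -(-125 + 435)/(-214 + 69) = -310/(-145) = -310*(-1)/145 = -1*(-62/29) = 62/29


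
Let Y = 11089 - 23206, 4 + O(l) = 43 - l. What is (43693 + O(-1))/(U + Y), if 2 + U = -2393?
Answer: -43733/14512 ≈ -3.0136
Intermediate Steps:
U = -2395 (U = -2 - 2393 = -2395)
O(l) = 39 - l (O(l) = -4 + (43 - l) = 39 - l)
Y = -12117
(43693 + O(-1))/(U + Y) = (43693 + (39 - 1*(-1)))/(-2395 - 12117) = (43693 + (39 + 1))/(-14512) = (43693 + 40)*(-1/14512) = 43733*(-1/14512) = -43733/14512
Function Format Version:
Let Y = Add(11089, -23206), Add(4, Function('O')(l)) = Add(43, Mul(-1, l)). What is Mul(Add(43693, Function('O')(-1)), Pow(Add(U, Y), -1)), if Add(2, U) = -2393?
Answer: Rational(-43733, 14512) ≈ -3.0136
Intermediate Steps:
U = -2395 (U = Add(-2, -2393) = -2395)
Function('O')(l) = Add(39, Mul(-1, l)) (Function('O')(l) = Add(-4, Add(43, Mul(-1, l))) = Add(39, Mul(-1, l)))
Y = -12117
Mul(Add(43693, Function('O')(-1)), Pow(Add(U, Y), -1)) = Mul(Add(43693, Add(39, Mul(-1, -1))), Pow(Add(-2395, -12117), -1)) = Mul(Add(43693, Add(39, 1)), Pow(-14512, -1)) = Mul(Add(43693, 40), Rational(-1, 14512)) = Mul(43733, Rational(-1, 14512)) = Rational(-43733, 14512)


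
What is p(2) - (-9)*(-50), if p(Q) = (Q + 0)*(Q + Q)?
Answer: -442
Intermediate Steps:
p(Q) = 2*Q**2 (p(Q) = Q*(2*Q) = 2*Q**2)
p(2) - (-9)*(-50) = 2*2**2 - (-9)*(-50) = 2*4 - 9*50 = 8 - 450 = -442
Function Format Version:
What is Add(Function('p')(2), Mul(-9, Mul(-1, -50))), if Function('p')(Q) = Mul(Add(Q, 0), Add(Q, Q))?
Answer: -442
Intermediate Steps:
Function('p')(Q) = Mul(2, Pow(Q, 2)) (Function('p')(Q) = Mul(Q, Mul(2, Q)) = Mul(2, Pow(Q, 2)))
Add(Function('p')(2), Mul(-9, Mul(-1, -50))) = Add(Mul(2, Pow(2, 2)), Mul(-9, Mul(-1, -50))) = Add(Mul(2, 4), Mul(-9, 50)) = Add(8, -450) = -442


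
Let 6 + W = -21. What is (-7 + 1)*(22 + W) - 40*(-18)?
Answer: 750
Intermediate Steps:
W = -27 (W = -6 - 21 = -27)
(-7 + 1)*(22 + W) - 40*(-18) = (-7 + 1)*(22 - 27) - 40*(-18) = -6*(-5) + 720 = 30 + 720 = 750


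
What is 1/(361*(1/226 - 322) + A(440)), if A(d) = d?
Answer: -226/26170891 ≈ -8.6355e-6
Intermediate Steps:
1/(361*(1/226 - 322) + A(440)) = 1/(361*(1/226 - 322) + 440) = 1/(361*(-72771/226) + 440) = 1/(-26270331/226 + 440) = 1/(-26170891/226) = -226/26170891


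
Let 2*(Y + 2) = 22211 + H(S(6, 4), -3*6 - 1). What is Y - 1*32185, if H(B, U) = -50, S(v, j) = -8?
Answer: -42213/2 ≈ -21107.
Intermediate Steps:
Y = 22157/2 (Y = -2 + (22211 - 50)/2 = -2 + (½)*22161 = -2 + 22161/2 = 22157/2 ≈ 11079.)
Y - 1*32185 = 22157/2 - 1*32185 = 22157/2 - 32185 = -42213/2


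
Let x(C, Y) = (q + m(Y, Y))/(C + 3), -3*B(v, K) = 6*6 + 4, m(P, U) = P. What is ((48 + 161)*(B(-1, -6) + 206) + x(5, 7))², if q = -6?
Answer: 933965683561/576 ≈ 1.6215e+9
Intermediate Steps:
B(v, K) = -40/3 (B(v, K) = -(6*6 + 4)/3 = -(36 + 4)/3 = -⅓*40 = -40/3)
x(C, Y) = (-6 + Y)/(3 + C) (x(C, Y) = (-6 + Y)/(C + 3) = (-6 + Y)/(3 + C))
((48 + 161)*(B(-1, -6) + 206) + x(5, 7))² = ((48 + 161)*(-40/3 + 206) + (-6 + 7)/(3 + 5))² = (209*(578/3) + 1/8)² = (120802/3 + (⅛)*1)² = (120802/3 + ⅛)² = (966419/24)² = 933965683561/576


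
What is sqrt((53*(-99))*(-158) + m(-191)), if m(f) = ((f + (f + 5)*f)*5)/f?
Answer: sqrt(828101) ≈ 910.00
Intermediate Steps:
m(f) = (5*f + 5*f*(5 + f))/f (m(f) = ((f + (5 + f)*f)*5)/f = ((f + f*(5 + f))*5)/f = (5*f + 5*f*(5 + f))/f)
sqrt((53*(-99))*(-158) + m(-191)) = sqrt((53*(-99))*(-158) + (30 + 5*(-191))) = sqrt(-5247*(-158) + (30 - 955)) = sqrt(829026 - 925) = sqrt(828101)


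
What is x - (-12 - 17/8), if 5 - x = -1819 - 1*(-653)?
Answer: 9481/8 ≈ 1185.1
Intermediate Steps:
x = 1171 (x = 5 - (-1819 - 1*(-653)) = 5 - (-1819 + 653) = 5 - 1*(-1166) = 5 + 1166 = 1171)
x - (-12 - 17/8) = 1171 - (-12 - 17/8) = 1171 - 1*(-113/8) = 1171 + 113/8 = 9481/8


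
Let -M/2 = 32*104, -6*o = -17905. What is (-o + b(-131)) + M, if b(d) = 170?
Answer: -56821/6 ≈ -9470.2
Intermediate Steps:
o = 17905/6 (o = -1/6*(-17905) = 17905/6 ≈ 2984.2)
M = -6656 (M = -64*104 = -2*3328 = -6656)
(-o + b(-131)) + M = (-1*17905/6 + 170) - 6656 = (-17905/6 + 170) - 6656 = -16885/6 - 6656 = -56821/6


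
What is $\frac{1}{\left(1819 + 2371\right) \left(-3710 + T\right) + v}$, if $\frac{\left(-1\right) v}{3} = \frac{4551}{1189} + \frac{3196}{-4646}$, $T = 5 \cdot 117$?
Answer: $- \frac{67367}{882087290783} \approx -7.6372 \cdot 10^{-8}$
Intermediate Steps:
$T = 585$
$v = - \frac{634533}{67367}$ ($v = - 3 \left(\frac{4551}{1189} + \frac{3196}{-4646}\right) = - 3 \left(4551 \cdot \frac{1}{1189} + 3196 \left(- \frac{1}{4646}\right)\right) = - 3 \left(\frac{111}{29} - \frac{1598}{2323}\right) = \left(-3\right) \frac{211511}{67367} = - \frac{634533}{67367} \approx -9.4191$)
$\frac{1}{\left(1819 + 2371\right) \left(-3710 + T\right) + v} = \frac{1}{\left(1819 + 2371\right) \left(-3710 + 585\right) - \frac{634533}{67367}} = \frac{1}{4190 \left(-3125\right) - \frac{634533}{67367}} = \frac{1}{-13093750 - \frac{634533}{67367}} = \frac{1}{- \frac{882087290783}{67367}} = - \frac{67367}{882087290783}$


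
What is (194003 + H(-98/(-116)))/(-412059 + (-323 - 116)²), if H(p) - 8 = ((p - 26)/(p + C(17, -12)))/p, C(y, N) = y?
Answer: -9839183243/11123726670 ≈ -0.88452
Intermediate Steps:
H(p) = 8 + (-26 + p)/(p*(17 + p)) (H(p) = 8 + ((p - 26)/(p + 17))/p = 8 + ((-26 + p)/(17 + p))/p = 8 + (-26 + p)/(p*(17 + p)))
(194003 + H(-98/(-116)))/(-412059 + (-323 - 116)²) = (194003 + (-26 + 8*(-98/(-116))² + 137*(-98/(-116)))/(((-98/(-116)))*(17 - 98/(-116))))/(-412059 + (-323 - 116)²) = (194003 + (-26 + 8*(-98*(-1/116))² + 137*(-98*(-1/116)))/(((-98*(-1/116)))*(17 - 98*(-1/116))))/(-412059 + (-439)²) = (194003 + (-26 + 8*(49/58)² + 137*(49/58))/((49/58)*(17 + 49/58)))/(-412059 + 192721) = (194003 + 58*(-26 + 8*(2401/3364) + 6713/58)/(49*(1035/58)))/(-219338) = (194003 + (58/49)*(58/1035)*(-26 + 4802/841 + 6713/58))*(-1/219338) = (194003 + (58/49)*(58/1035)*(160549/1682))*(-1/219338) = (194003 + 321098/50715)*(-1/219338) = (9839183243/50715)*(-1/219338) = -9839183243/11123726670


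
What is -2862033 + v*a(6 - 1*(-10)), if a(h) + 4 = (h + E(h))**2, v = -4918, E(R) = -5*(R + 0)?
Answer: -22986489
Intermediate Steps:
E(R) = -5*R
a(h) = -4 + 16*h**2 (a(h) = -4 + (h - 5*h)**2 = -4 + (-4*h)**2 = -4 + 16*h**2)
-2862033 + v*a(6 - 1*(-10)) = -2862033 - 4918*(-4 + 16*(6 - 1*(-10))**2) = -2862033 - 4918*(-4 + 16*(6 + 10)**2) = -2862033 - 4918*(-4 + 16*16**2) = -2862033 - 4918*(-4 + 16*256) = -2862033 - 4918*(-4 + 4096) = -2862033 - 4918*4092 = -2862033 - 20124456 = -22986489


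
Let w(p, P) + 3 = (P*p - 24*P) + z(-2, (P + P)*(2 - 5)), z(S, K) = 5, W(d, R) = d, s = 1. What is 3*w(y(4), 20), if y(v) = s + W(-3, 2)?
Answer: -1554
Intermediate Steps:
y(v) = -2 (y(v) = 1 - 3 = -2)
w(p, P) = 2 - 24*P + P*p (w(p, P) = -3 + ((P*p - 24*P) + 5) = -3 + ((-24*P + P*p) + 5) = -3 + (5 - 24*P + P*p) = 2 - 24*P + P*p)
3*w(y(4), 20) = 3*(2 - 24*20 + 20*(-2)) = 3*(2 - 480 - 40) = 3*(-518) = -1554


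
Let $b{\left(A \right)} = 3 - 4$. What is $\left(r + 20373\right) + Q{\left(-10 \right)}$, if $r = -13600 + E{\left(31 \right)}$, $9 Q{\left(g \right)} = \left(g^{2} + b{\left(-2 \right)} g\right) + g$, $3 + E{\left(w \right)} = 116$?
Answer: $\frac{62074}{9} \approx 6897.1$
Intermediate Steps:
$b{\left(A \right)} = -1$ ($b{\left(A \right)} = 3 - 4 = -1$)
$E{\left(w \right)} = 113$ ($E{\left(w \right)} = -3 + 116 = 113$)
$Q{\left(g \right)} = \frac{g^{2}}{9}$ ($Q{\left(g \right)} = \frac{\left(g^{2} - g\right) + g}{9} = \frac{g^{2}}{9}$)
$r = -13487$ ($r = -13600 + 113 = -13487$)
$\left(r + 20373\right) + Q{\left(-10 \right)} = \left(-13487 + 20373\right) + \frac{\left(-10\right)^{2}}{9} = 6886 + \frac{1}{9} \cdot 100 = 6886 + \frac{100}{9} = \frac{62074}{9}$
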